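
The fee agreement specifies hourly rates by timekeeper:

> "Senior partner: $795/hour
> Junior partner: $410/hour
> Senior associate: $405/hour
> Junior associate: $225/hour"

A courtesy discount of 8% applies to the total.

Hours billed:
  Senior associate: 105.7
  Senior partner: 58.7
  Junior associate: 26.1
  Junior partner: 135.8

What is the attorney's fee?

$138,943.46

Senior partner: 58.7 × $795 = $46,666.50
Junior partner: 135.8 × $410 = $55,678.00
Senior associate: 105.7 × $405 = $42,808.50
Junior associate: 26.1 × $225 = $5,872.50
Subtotal: $151,025.50
Less 8% discount: −$12,082.04
Total: $151,025.50 − $12,082.04 = $138,943.46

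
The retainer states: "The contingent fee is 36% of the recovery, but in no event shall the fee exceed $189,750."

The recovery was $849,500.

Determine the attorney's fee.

$189,750.00

36% of $849,500 = $305,820.00
That exceeds the $189,750 cap, so the fee is capped at $189,750.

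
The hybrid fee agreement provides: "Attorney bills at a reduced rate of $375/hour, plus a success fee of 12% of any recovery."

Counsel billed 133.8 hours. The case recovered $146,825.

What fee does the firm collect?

Hourly: 133.8 × $375 = $50,175.00
Success fee: 12% of $146,825 = $17,619.00
Total: $50,175.00 + $17,619.00 = $67,794.00

$67,794.00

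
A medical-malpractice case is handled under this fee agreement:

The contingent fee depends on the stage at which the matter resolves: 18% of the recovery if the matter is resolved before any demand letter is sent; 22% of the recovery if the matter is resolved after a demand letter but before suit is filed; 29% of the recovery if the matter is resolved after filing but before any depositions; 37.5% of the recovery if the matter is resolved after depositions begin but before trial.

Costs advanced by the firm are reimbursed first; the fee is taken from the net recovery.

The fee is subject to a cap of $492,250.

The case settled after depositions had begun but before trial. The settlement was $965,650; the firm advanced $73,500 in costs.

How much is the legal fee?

Fee base (net of costs): $965,650 − $73,500 = $892,150
The matter settled after depositions had begun but before trial, so the 37.5% rate applies.
$892,150 × 37.5% = $334,556.25
$334,556.25 is under the $492,250 cap.

$334,556.25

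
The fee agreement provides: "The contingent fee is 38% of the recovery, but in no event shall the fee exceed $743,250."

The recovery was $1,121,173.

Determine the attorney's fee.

38% of $1,121,173 = $426,045.74
That is under the $743,250 cap.

$426,045.74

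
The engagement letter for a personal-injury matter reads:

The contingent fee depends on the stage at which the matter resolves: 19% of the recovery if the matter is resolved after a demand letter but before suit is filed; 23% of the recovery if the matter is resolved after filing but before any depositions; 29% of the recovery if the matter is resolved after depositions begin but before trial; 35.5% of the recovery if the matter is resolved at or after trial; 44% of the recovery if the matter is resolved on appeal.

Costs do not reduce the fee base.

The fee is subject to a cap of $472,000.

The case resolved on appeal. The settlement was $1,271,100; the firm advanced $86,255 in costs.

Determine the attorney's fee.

Fee base is the gross recovery, $1,271,100; costs are reimbursed separately.
The matter resolved on appeal, so the 44% rate applies.
$1,271,100 × 44% = $559,284.00
$559,284.00 exceeds the $472,000 cap, so the fee is capped at $472,000.00.

$472,000.00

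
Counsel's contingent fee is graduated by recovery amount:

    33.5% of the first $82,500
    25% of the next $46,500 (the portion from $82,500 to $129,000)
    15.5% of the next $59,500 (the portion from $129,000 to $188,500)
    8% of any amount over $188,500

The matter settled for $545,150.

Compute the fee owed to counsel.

$77,017.00

First $82,500 at 33.5% = $27,637.50
Next $46,500 at 25% = $11,625.00
Next $59,500 at 15.5% = $9,222.50
Remaining $356,650 at 8% = $28,532.00
Fee: $27,637.50 + $11,625.00 + $9,222.50 + $28,532.00 = $77,017.00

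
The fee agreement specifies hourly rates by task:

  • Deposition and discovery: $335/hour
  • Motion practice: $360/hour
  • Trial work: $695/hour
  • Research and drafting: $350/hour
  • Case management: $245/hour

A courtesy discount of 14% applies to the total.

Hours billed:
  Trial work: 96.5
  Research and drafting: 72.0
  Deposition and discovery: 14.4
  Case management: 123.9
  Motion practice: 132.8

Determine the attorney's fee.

$150,719.30

Deposition and discovery: 14.4 × $335 = $4,824.00
Motion practice: 132.8 × $360 = $47,808.00
Trial work: 96.5 × $695 = $67,067.50
Research and drafting: 72.0 × $350 = $25,200.00
Case management: 123.9 × $245 = $30,355.50
Subtotal: $175,255.00
Less 14% discount: −$24,535.70
Total: $175,255.00 − $24,535.70 = $150,719.30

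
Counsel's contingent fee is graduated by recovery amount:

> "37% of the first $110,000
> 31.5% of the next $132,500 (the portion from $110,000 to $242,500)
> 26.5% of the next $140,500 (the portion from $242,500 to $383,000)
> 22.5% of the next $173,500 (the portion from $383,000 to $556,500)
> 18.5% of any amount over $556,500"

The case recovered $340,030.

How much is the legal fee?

$108,282.95

First $110,000 at 37% = $40,700.00
Next $132,500 at 31.5% = $41,737.50
Remaining $97,530 at 26.5% = $25,845.45
Fee: $40,700.00 + $41,737.50 + $25,845.45 = $108,282.95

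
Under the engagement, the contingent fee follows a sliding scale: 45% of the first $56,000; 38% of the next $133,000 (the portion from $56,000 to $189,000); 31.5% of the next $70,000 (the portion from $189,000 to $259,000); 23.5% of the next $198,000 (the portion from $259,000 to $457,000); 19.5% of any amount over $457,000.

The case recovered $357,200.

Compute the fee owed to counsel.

First $56,000 at 45% = $25,200.00
Next $133,000 at 38% = $50,540.00
Next $70,000 at 31.5% = $22,050.00
Remaining $98,200 at 23.5% = $23,077.00
Fee: $25,200.00 + $50,540.00 + $22,050.00 + $23,077.00 = $120,867.00

$120,867.00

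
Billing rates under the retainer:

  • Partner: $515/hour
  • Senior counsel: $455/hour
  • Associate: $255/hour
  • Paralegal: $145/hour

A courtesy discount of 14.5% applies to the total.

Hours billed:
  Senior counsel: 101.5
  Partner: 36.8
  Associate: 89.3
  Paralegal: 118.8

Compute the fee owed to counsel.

Partner: 36.8 × $515 = $18,952.00
Senior counsel: 101.5 × $455 = $46,182.50
Associate: 89.3 × $255 = $22,771.50
Paralegal: 118.8 × $145 = $17,226.00
Subtotal: $105,132.00
Less 14.5% discount: −$15,244.14
Total: $105,132.00 − $15,244.14 = $89,887.86

$89,887.86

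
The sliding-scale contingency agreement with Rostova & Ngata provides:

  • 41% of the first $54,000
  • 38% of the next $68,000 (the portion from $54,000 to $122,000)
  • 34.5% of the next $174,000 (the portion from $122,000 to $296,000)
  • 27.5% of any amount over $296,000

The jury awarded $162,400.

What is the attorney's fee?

First $54,000 at 41% = $22,140.00
Next $68,000 at 38% = $25,840.00
Remaining $40,400 at 34.5% = $13,938.00
Fee: $22,140.00 + $25,840.00 + $13,938.00 = $61,918.00

$61,918.00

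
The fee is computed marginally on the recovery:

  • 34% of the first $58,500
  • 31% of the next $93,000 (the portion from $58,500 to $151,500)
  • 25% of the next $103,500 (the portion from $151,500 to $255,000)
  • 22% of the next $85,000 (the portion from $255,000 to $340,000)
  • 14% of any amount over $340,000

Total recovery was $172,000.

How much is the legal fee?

First $58,500 at 34% = $19,890.00
Next $93,000 at 31% = $28,830.00
Remaining $20,500 at 25% = $5,125.00
Fee: $19,890.00 + $28,830.00 + $5,125.00 = $53,845.00

$53,845.00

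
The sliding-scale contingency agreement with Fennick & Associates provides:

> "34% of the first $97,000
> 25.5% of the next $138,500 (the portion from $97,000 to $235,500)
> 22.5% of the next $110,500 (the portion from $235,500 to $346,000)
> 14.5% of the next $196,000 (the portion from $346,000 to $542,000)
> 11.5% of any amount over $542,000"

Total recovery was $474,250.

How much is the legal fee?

$111,756.25

First $97,000 at 34% = $32,980.00
Next $138,500 at 25.5% = $35,317.50
Next $110,500 at 22.5% = $24,862.50
Remaining $128,250 at 14.5% = $18,596.25
Fee: $32,980.00 + $35,317.50 + $24,862.50 + $18,596.25 = $111,756.25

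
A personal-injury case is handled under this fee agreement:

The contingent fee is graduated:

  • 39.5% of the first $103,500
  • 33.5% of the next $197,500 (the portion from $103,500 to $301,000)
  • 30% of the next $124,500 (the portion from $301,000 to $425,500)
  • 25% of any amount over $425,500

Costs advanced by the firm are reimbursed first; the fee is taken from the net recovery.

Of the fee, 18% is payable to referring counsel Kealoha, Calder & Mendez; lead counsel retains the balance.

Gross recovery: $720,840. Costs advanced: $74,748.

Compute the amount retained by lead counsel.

Fee base (net of costs): $720,840 − $74,748 = $646,092
First $103,500 at 39.5% = $40,882.50
Next $197,500 at 33.5% = $66,162.50
Next $124,500 at 30% = $37,350.00
Remaining $220,592 at 25% = $55,148.00
Fee: $40,882.50 + $66,162.50 + $37,350.00 + $55,148.00 = $199,543.00
Referral share: 18% of $199,543.00 = $35,917.74; lead counsel retains $199,543.00 − $35,917.74 = $163,625.26.

$163,625.26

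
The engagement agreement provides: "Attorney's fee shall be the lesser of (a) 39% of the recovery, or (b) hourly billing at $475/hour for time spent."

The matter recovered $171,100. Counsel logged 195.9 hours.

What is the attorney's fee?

(a) 39% of $171,100 = $66,729.00
(b) 195.9 × $475 = $93,052.50
The lesser is (a): $66,729.00.

$66,729.00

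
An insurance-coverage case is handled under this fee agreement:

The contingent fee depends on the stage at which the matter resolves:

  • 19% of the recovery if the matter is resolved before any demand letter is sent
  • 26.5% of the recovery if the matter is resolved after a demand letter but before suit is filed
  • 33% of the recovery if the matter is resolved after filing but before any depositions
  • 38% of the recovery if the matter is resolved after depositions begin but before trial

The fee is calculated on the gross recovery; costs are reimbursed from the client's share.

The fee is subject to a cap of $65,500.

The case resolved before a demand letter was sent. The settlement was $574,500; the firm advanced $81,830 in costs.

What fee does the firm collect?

$65,500.00

Fee base is the gross recovery, $574,500; costs are reimbursed separately.
The matter resolved before a demand letter was sent, so the 19% rate applies.
$574,500 × 19% = $109,155.00
$109,155.00 exceeds the $65,500 cap, so the fee is capped at $65,500.00.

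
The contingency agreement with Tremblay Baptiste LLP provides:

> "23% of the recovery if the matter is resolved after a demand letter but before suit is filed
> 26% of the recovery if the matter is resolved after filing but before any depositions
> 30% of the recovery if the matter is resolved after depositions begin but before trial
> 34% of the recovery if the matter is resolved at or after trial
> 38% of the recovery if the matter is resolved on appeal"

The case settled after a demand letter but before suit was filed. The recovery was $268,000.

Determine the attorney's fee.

$61,640.00

The matter settled after a demand letter but before suit was filed, so the 23% rate applies.
$268,000 × 23% = $61,640.00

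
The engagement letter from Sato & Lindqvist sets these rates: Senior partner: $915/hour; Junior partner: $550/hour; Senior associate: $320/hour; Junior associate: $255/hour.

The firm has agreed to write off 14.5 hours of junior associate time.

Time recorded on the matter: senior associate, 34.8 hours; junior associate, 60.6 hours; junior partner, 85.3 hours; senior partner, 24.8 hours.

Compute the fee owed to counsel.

Senior partner: 24.8 × $915 = $22,692.00
Junior partner: 85.3 × $550 = $46,915.00
Senior associate: 34.8 × $320 = $11,136.00
Junior associate: 60.6 × $255 = $15,453.00
Subtotal: $96,196.00
Write-off: 14.5 × $255 = $3,697.50
Total: $96,196.00 − $3,697.50 = $92,498.50

$92,498.50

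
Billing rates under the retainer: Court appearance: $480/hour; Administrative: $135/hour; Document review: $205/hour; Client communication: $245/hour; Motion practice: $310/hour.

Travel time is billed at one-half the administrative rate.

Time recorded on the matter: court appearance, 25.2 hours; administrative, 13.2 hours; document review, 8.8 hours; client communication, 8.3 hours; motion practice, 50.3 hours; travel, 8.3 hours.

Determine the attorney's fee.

$33,868.75

Court appearance: 25.2 × $480 = $12,096.00
Administrative: 13.2 × $135 = $1,782.00
Document review: 8.8 × $205 = $1,804.00
Client communication: 8.3 × $245 = $2,033.50
Motion practice: 50.3 × $310 = $15,593.00
Subtotal: $12,096.00 + $1,782.00 + $1,804.00 + $2,033.50 + $15,593.00 = $33,308.50
Travel: 8.3 × ($135 ÷ 2) = 8.3 × $67.50 = $560.25
Total: $33,308.50 + $560.25 = $33,868.75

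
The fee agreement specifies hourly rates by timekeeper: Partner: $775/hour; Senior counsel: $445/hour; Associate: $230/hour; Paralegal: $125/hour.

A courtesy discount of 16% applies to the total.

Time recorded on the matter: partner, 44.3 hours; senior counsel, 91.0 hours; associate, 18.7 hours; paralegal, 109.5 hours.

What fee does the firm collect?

$77,965.44

Partner: 44.3 × $775 = $34,332.50
Senior counsel: 91.0 × $445 = $40,495.00
Associate: 18.7 × $230 = $4,301.00
Paralegal: 109.5 × $125 = $13,687.50
Subtotal: $92,816.00
Less 16% discount: −$14,850.56
Total: $92,816.00 − $14,850.56 = $77,965.44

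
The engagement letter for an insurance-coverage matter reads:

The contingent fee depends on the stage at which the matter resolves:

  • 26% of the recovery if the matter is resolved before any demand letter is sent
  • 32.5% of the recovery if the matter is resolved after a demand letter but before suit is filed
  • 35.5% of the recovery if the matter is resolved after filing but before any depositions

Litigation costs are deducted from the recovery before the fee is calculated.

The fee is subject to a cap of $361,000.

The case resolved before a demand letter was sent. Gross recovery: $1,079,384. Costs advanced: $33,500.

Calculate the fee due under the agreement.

$271,929.84

Fee base (net of costs): $1,079,384 − $33,500 = $1,045,884
The matter resolved before a demand letter was sent, so the 26% rate applies.
$1,045,884 × 26% = $271,929.84
$271,929.84 is under the $361,000 cap.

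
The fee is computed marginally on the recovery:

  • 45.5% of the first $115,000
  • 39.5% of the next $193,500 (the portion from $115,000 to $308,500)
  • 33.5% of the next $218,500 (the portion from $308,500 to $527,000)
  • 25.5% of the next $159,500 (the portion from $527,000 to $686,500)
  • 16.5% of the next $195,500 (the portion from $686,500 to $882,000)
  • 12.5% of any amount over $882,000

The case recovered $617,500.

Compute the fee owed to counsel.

First $115,000 at 45.5% = $52,325.00
Next $193,500 at 39.5% = $76,432.50
Next $218,500 at 33.5% = $73,197.50
Remaining $90,500 at 25.5% = $23,077.50
Fee: $52,325.00 + $76,432.50 + $73,197.50 + $23,077.50 = $225,032.50

$225,032.50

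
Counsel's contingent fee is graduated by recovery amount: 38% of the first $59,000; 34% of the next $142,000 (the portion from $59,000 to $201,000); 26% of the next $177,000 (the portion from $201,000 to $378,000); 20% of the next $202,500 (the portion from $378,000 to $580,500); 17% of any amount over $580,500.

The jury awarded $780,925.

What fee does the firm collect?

$191,292.25

First $59,000 at 38% = $22,420.00
Next $142,000 at 34% = $48,280.00
Next $177,000 at 26% = $46,020.00
Next $202,500 at 20% = $40,500.00
Remaining $200,425 at 17% = $34,072.25
Fee: $22,420.00 + $48,280.00 + $46,020.00 + $40,500.00 + $34,072.25 = $191,292.25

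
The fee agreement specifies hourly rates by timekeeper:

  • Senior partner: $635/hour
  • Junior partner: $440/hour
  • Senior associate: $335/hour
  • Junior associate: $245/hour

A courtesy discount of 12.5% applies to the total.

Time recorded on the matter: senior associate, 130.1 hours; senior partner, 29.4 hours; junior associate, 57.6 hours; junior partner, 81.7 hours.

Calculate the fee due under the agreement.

$98,273.44

Senior partner: 29.4 × $635 = $18,669.00
Junior partner: 81.7 × $440 = $35,948.00
Senior associate: 130.1 × $335 = $43,583.50
Junior associate: 57.6 × $245 = $14,112.00
Subtotal: $112,312.50
Less 12.5% discount: −$14,039.06
Total: $112,312.50 − $14,039.06 = $98,273.44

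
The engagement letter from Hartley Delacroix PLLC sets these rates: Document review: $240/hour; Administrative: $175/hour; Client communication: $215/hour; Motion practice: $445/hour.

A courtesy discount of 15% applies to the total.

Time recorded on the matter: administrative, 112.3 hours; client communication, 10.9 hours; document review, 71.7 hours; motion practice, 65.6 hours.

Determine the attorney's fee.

$58,136.60

Document review: 71.7 × $240 = $17,208.00
Administrative: 112.3 × $175 = $19,652.50
Client communication: 10.9 × $215 = $2,343.50
Motion practice: 65.6 × $445 = $29,192.00
Subtotal: $68,396.00
Less 15% discount: −$10,259.40
Total: $68,396.00 − $10,259.40 = $58,136.60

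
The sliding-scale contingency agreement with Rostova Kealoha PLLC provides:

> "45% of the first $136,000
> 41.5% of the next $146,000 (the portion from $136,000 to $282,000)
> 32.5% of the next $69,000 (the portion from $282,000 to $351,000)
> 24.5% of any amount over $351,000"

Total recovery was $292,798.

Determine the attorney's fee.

$125,299.35

First $136,000 at 45% = $61,200.00
Next $146,000 at 41.5% = $60,590.00
Remaining $10,798 at 32.5% = $3,509.35
Fee: $61,200.00 + $60,590.00 + $3,509.35 = $125,299.35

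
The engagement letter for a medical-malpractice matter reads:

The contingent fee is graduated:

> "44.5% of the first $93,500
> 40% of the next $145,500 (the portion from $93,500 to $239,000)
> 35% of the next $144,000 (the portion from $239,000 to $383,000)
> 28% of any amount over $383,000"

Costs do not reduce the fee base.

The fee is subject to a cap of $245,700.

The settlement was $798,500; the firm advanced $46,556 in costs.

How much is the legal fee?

Fee base is the gross recovery, $798,500; costs are reimbursed separately.
First $93,500 at 44.5% = $41,607.50
Next $145,500 at 40% = $58,200.00
Next $144,000 at 35% = $50,400.00
Remaining $415,500 at 28% = $116,340.00
Fee: $41,607.50 + $58,200.00 + $50,400.00 + $116,340.00 = $266,547.50
$266,547.50 exceeds the $245,700 cap, so the fee is capped at $245,700.00.

$245,700.00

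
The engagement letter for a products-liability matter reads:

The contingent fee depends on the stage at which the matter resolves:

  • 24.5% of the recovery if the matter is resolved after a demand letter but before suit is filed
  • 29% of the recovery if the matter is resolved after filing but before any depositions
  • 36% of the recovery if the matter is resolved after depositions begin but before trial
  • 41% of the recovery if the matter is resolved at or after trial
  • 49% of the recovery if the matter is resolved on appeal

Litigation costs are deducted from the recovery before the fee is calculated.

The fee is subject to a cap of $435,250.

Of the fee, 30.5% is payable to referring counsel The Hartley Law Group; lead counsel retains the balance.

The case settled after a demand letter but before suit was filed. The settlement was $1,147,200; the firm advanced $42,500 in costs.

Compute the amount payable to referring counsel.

Fee base (net of costs): $1,147,200 − $42,500 = $1,104,700
The matter settled after a demand letter but before suit was filed, so the 24.5% rate applies.
$1,104,700 × 24.5% = $270,651.50
$270,651.50 is under the $435,250 cap.
Referral share: 30.5% of $270,651.50 = $82,548.71; lead counsel retains $270,651.50 − $82,548.71 = $188,102.79.

$82,548.71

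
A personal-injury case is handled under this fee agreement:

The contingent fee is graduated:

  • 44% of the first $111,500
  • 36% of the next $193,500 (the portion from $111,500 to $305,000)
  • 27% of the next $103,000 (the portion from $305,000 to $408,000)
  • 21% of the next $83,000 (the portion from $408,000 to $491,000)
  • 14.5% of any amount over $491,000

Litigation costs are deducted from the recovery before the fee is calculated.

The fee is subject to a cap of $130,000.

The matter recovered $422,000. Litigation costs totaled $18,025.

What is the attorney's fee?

$130,000.00

Fee base (net of costs): $422,000 − $18,025 = $403,975
First $111,500 at 44% = $49,060.00
Next $193,500 at 36% = $69,660.00
Remaining $98,975 at 27% = $26,723.25
Fee: $49,060.00 + $69,660.00 + $26,723.25 = $145,443.25
$145,443.25 exceeds the $130,000 cap, so the fee is capped at $130,000.00.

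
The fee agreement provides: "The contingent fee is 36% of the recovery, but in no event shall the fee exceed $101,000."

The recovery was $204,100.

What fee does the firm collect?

36% of $204,100 = $73,476.00
That is under the $101,000 cap.

$73,476.00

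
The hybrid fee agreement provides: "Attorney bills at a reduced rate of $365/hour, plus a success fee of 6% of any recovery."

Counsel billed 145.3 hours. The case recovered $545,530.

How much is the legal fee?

$85,766.30

Hourly: 145.3 × $365 = $53,034.50
Success fee: 6% of $545,530 = $32,731.80
Total: $53,034.50 + $32,731.80 = $85,766.30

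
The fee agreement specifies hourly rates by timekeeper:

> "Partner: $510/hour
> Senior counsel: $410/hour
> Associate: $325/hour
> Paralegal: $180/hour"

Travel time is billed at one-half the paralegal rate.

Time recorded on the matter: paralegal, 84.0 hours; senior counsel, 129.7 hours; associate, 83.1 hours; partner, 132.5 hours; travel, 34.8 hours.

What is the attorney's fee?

$166,011.50

Partner: 132.5 × $510 = $67,575.00
Senior counsel: 129.7 × $410 = $53,177.00
Associate: 83.1 × $325 = $27,007.50
Paralegal: 84.0 × $180 = $15,120.00
Subtotal: $67,575.00 + $53,177.00 + $27,007.50 + $15,120.00 = $162,879.50
Travel: 34.8 × ($180 ÷ 2) = 34.8 × $90.00 = $3,132.00
Total: $162,879.50 + $3,132.00 = $166,011.50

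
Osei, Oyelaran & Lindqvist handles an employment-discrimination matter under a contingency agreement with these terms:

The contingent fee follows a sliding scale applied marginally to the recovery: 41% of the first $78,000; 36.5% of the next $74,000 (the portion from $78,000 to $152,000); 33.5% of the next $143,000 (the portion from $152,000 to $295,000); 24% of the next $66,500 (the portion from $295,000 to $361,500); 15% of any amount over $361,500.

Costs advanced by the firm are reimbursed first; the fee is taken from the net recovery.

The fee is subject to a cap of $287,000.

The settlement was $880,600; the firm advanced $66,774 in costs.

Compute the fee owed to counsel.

$190,703.90

Fee base (net of costs): $880,600 − $66,774 = $813,826
First $78,000 at 41% = $31,980.00
Next $74,000 at 36.5% = $27,010.00
Next $143,000 at 33.5% = $47,905.00
Next $66,500 at 24% = $15,960.00
Remaining $452,326 at 15% = $67,848.90
Fee: $31,980.00 + $27,010.00 + $47,905.00 + $15,960.00 + $67,848.90 = $190,703.90
$190,703.90 is under the $287,000 cap.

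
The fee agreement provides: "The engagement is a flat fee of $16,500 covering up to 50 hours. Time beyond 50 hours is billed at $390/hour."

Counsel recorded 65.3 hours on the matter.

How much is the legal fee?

$22,467.00

Flat fee: $16,500.00
Excess hours: 65.3 − 50 = 15.3
Overrun: 15.3 × $390 = $5,967.00
Total: $16,500.00 + $5,967.00 = $22,467.00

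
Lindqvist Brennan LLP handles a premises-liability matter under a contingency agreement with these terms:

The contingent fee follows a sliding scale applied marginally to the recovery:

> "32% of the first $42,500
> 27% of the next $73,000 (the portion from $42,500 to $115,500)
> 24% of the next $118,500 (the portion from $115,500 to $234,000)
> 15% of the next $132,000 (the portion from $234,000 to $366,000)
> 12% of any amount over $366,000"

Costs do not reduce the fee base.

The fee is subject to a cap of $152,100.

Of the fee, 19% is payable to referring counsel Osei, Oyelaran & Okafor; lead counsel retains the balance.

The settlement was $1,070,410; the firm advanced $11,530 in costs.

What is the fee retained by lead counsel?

Fee base is the gross recovery, $1,070,410; costs are reimbursed separately.
First $42,500 at 32% = $13,600.00
Next $73,000 at 27% = $19,710.00
Next $118,500 at 24% = $28,440.00
Next $132,000 at 15% = $19,800.00
Remaining $704,410 at 12% = $84,529.20
Fee: $13,600.00 + $19,710.00 + $28,440.00 + $19,800.00 + $84,529.20 = $166,079.20
$166,079.20 exceeds the $152,100 cap, so the fee is capped at $152,100.00.
Referral share: 19% of $152,100.00 = $28,899.00; lead counsel retains $152,100.00 − $28,899.00 = $123,201.00.

$123,201.00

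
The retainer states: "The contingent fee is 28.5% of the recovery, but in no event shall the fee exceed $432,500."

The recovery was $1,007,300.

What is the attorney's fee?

28.5% of $1,007,300 = $287,080.50
That is under the $432,500 cap.

$287,080.50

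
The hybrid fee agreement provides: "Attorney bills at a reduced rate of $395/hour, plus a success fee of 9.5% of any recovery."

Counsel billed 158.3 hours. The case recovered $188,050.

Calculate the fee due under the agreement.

$80,393.25

Hourly: 158.3 × $395 = $62,528.50
Success fee: 9.5% of $188,050 = $17,864.75
Total: $62,528.50 + $17,864.75 = $80,393.25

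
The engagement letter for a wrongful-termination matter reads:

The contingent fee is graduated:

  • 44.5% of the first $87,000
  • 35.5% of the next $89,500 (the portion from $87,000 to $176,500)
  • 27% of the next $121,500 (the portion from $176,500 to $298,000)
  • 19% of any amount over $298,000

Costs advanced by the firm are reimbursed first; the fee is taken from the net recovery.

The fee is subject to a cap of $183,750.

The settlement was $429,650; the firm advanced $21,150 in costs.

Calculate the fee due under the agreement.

$124,287.50

Fee base (net of costs): $429,650 − $21,150 = $408,500
First $87,000 at 44.5% = $38,715.00
Next $89,500 at 35.5% = $31,772.50
Next $121,500 at 27% = $32,805.00
Remaining $110,500 at 19% = $20,995.00
Fee: $38,715.00 + $31,772.50 + $32,805.00 + $20,995.00 = $124,287.50
$124,287.50 is under the $183,750 cap.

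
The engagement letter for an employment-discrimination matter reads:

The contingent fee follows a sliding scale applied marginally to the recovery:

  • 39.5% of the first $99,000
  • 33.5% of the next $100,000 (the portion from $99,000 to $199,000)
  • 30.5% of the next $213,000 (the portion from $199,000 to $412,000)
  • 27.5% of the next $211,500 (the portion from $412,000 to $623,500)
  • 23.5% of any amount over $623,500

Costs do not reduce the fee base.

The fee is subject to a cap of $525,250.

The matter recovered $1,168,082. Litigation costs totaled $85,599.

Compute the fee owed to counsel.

Fee base is the gross recovery, $1,168,082; costs are reimbursed separately.
First $99,000 at 39.5% = $39,105.00
Next $100,000 at 33.5% = $33,500.00
Next $213,000 at 30.5% = $64,965.00
Next $211,500 at 27.5% = $58,162.50
Remaining $544,582 at 23.5% = $127,976.77
Fee: $39,105.00 + $33,500.00 + $64,965.00 + $58,162.50 + $127,976.77 = $323,709.27
$323,709.27 is under the $525,250 cap.

$323,709.27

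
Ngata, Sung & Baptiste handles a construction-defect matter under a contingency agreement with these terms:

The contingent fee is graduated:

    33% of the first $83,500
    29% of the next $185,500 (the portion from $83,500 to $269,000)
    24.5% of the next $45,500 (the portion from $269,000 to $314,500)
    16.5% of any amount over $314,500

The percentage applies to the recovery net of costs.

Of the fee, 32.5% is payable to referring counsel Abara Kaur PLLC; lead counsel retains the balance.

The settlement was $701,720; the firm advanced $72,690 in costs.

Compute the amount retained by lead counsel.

$97,466.59

Fee base (net of costs): $701,720 − $72,690 = $629,030
First $83,500 at 33% = $27,555.00
Next $185,500 at 29% = $53,795.00
Next $45,500 at 24.5% = $11,147.50
Remaining $314,530 at 16.5% = $51,897.45
Fee: $27,555.00 + $53,795.00 + $11,147.50 + $51,897.45 = $144,394.95
Referral share: 32.5% of $144,394.95 = $46,928.36; lead counsel retains $144,394.95 − $46,928.36 = $97,466.59.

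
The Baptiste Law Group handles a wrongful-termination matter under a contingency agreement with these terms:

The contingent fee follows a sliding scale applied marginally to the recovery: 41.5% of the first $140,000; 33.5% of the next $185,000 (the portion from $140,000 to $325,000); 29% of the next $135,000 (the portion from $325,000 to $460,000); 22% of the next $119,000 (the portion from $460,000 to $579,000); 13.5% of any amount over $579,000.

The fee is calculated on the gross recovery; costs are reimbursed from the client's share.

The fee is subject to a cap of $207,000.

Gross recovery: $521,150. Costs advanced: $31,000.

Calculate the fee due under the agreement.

$172,678.00

Fee base is the gross recovery, $521,150; costs are reimbursed separately.
First $140,000 at 41.5% = $58,100.00
Next $185,000 at 33.5% = $61,975.00
Next $135,000 at 29% = $39,150.00
Remaining $61,150 at 22% = $13,453.00
Fee: $58,100.00 + $61,975.00 + $39,150.00 + $13,453.00 = $172,678.00
$172,678.00 is under the $207,000 cap.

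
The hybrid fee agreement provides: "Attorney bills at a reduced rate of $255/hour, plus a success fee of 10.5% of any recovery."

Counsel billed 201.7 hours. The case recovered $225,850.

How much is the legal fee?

Hourly: 201.7 × $255 = $51,433.50
Success fee: 10.5% of $225,850 = $23,714.25
Total: $51,433.50 + $23,714.25 = $75,147.75

$75,147.75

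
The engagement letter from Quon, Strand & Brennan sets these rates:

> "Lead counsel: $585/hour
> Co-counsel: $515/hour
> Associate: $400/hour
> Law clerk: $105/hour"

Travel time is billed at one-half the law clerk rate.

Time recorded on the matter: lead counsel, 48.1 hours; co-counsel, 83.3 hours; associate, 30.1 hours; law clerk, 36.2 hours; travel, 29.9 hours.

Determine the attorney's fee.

$88,448.75

Lead counsel: 48.1 × $585 = $28,138.50
Co-counsel: 83.3 × $515 = $42,899.50
Associate: 30.1 × $400 = $12,040.00
Law clerk: 36.2 × $105 = $3,801.00
Subtotal: $28,138.50 + $42,899.50 + $12,040.00 + $3,801.00 = $86,879.00
Travel: 29.9 × ($105 ÷ 2) = 29.9 × $52.50 = $1,569.75
Total: $86,879.00 + $1,569.75 = $88,448.75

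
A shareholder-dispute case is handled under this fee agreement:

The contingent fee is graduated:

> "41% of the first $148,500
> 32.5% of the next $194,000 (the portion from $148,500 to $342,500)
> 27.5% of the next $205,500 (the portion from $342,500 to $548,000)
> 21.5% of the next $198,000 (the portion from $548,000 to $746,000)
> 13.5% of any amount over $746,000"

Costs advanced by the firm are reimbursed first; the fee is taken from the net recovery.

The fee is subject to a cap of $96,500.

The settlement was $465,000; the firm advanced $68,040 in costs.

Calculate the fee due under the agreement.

$96,500.00

Fee base (net of costs): $465,000 − $68,040 = $396,960
First $148,500 at 41% = $60,885.00
Next $194,000 at 32.5% = $63,050.00
Remaining $54,460 at 27.5% = $14,976.50
Fee: $60,885.00 + $63,050.00 + $14,976.50 = $138,911.50
$138,911.50 exceeds the $96,500 cap, so the fee is capped at $96,500.00.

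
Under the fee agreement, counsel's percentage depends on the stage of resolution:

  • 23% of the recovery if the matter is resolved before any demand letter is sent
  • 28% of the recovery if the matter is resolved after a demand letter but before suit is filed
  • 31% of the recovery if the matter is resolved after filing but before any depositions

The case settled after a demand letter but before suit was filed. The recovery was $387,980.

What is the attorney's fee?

$108,634.40

The matter settled after a demand letter but before suit was filed, so the 28% rate applies.
$387,980 × 28% = $108,634.40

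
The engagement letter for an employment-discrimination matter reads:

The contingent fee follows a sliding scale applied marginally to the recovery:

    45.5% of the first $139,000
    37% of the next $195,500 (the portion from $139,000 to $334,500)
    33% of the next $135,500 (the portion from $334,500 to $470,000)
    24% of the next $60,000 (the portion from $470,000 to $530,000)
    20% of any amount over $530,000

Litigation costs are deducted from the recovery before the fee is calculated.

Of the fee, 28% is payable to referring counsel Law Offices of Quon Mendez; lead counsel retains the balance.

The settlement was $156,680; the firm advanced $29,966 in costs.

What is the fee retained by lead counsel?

Fee base (net of costs): $156,680 − $29,966 = $126,714
First $126,714 at 45.5% = $57,654.87
Referral share: 28% of $57,654.87 = $16,143.36; lead counsel retains $57,654.87 − $16,143.36 = $41,511.51.

$41,511.51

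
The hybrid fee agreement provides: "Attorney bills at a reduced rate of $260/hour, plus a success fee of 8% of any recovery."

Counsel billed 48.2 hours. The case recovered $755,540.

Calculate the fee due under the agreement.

$72,975.20

Hourly: 48.2 × $260 = $12,532.00
Success fee: 8% of $755,540 = $60,443.20
Total: $12,532.00 + $60,443.20 = $72,975.20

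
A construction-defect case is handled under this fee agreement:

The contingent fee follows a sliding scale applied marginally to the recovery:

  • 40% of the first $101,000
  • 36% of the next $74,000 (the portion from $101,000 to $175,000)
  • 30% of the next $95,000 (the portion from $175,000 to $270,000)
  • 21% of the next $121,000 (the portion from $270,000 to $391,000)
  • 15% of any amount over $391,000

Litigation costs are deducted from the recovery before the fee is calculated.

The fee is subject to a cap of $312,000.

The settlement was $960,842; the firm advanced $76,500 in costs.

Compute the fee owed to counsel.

$194,951.30

Fee base (net of costs): $960,842 − $76,500 = $884,342
First $101,000 at 40% = $40,400.00
Next $74,000 at 36% = $26,640.00
Next $95,000 at 30% = $28,500.00
Next $121,000 at 21% = $25,410.00
Remaining $493,342 at 15% = $74,001.30
Fee: $40,400.00 + $26,640.00 + $28,500.00 + $25,410.00 + $74,001.30 = $194,951.30
$194,951.30 is under the $312,000 cap.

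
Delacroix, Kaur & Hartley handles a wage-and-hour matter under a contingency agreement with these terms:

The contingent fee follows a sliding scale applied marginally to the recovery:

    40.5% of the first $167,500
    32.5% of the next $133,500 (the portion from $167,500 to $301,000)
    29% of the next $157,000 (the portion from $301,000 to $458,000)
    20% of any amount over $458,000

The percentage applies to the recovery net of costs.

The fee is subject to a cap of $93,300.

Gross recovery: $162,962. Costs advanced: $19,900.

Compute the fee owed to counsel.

Fee base (net of costs): $162,962 − $19,900 = $143,062
First $143,062 at 40.5% = $57,940.11
$57,940.11 is under the $93,300 cap.

$57,940.11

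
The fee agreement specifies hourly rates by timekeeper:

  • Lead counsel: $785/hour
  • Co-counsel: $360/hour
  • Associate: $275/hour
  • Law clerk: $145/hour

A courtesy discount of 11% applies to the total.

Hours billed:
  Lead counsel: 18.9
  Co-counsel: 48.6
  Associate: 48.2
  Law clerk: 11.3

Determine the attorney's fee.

$42,031.14

Lead counsel: 18.9 × $785 = $14,836.50
Co-counsel: 48.6 × $360 = $17,496.00
Associate: 48.2 × $275 = $13,255.00
Law clerk: 11.3 × $145 = $1,638.50
Subtotal: $47,226.00
Less 11% discount: −$5,194.86
Total: $47,226.00 − $5,194.86 = $42,031.14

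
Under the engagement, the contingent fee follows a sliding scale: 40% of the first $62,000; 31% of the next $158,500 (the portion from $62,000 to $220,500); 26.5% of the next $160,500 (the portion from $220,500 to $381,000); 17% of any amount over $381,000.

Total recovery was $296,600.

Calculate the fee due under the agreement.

$94,101.50

First $62,000 at 40% = $24,800.00
Next $158,500 at 31% = $49,135.00
Remaining $76,100 at 26.5% = $20,166.50
Fee: $24,800.00 + $49,135.00 + $20,166.50 = $94,101.50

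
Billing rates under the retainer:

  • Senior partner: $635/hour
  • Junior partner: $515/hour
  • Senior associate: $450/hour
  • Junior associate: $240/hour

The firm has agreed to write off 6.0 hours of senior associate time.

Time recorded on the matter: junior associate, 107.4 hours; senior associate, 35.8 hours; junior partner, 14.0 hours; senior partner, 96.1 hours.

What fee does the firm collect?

Senior partner: 96.1 × $635 = $61,023.50
Junior partner: 14.0 × $515 = $7,210.00
Senior associate: 35.8 × $450 = $16,110.00
Junior associate: 107.4 × $240 = $25,776.00
Subtotal: $110,119.50
Write-off: 6.0 × $450 = $2,700.00
Total: $110,119.50 − $2,700.00 = $107,419.50

$107,419.50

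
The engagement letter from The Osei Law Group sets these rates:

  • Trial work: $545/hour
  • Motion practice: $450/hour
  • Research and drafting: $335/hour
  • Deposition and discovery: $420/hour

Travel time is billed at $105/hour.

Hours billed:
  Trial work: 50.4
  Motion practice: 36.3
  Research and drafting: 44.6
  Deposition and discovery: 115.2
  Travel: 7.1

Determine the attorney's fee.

Trial work: 50.4 × $545 = $27,468.00
Motion practice: 36.3 × $450 = $16,335.00
Research and drafting: 44.6 × $335 = $14,941.00
Deposition and discovery: 115.2 × $420 = $48,384.00
Subtotal: $27,468.00 + $16,335.00 + $14,941.00 + $48,384.00 = $107,128.00
Travel: 7.1 × $105 = $745.50
Total: $107,128.00 + $745.50 = $107,873.50

$107,873.50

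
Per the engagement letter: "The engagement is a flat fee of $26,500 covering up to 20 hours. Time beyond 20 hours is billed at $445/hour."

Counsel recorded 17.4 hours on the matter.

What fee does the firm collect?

17.4 hours is within the 20-hour scope; only the flat fee applies.

$26,500.00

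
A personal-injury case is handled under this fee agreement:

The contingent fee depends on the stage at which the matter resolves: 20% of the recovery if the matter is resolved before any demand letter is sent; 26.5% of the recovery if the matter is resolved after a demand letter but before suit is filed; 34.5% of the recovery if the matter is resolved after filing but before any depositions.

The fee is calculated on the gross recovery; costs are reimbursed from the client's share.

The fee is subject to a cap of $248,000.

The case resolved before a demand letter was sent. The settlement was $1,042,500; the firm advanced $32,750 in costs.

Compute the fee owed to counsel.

$208,500.00

Fee base is the gross recovery, $1,042,500; costs are reimbursed separately.
The matter resolved before a demand letter was sent, so the 20% rate applies.
$1,042,500 × 20% = $208,500.00
$208,500.00 is under the $248,000 cap.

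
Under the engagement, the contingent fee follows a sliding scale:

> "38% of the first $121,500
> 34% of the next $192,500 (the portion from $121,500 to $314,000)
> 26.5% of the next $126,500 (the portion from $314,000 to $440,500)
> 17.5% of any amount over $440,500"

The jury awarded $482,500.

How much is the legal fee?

$152,492.50

First $121,500 at 38% = $46,170.00
Next $192,500 at 34% = $65,450.00
Next $126,500 at 26.5% = $33,522.50
Remaining $42,000 at 17.5% = $7,350.00
Fee: $46,170.00 + $65,450.00 + $33,522.50 + $7,350.00 = $152,492.50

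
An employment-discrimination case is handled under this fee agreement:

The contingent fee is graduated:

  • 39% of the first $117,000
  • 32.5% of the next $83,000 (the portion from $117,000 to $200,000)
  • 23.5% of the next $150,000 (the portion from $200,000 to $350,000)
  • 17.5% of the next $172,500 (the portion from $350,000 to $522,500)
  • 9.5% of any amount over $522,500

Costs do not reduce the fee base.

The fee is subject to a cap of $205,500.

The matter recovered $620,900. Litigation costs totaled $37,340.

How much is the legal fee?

Fee base is the gross recovery, $620,900; costs are reimbursed separately.
First $117,000 at 39% = $45,630.00
Next $83,000 at 32.5% = $26,975.00
Next $150,000 at 23.5% = $35,250.00
Next $172,500 at 17.5% = $30,187.50
Remaining $98,400 at 9.5% = $9,348.00
Fee: $45,630.00 + $26,975.00 + $35,250.00 + $30,187.50 + $9,348.00 = $147,390.50
$147,390.50 is under the $205,500 cap.

$147,390.50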